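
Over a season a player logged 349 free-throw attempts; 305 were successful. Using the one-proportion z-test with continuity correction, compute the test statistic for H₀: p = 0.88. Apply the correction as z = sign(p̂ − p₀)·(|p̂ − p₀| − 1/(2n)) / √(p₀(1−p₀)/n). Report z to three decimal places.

z = -0.267

p̂ = 305/349 = 0.87393. p̂ − p₀ = -0.006074.
Continuity correction 1/(2n) = 1/698 = 0.001433.
Corrected numerator: |-0.006074| − 0.001433 = 0.004641.
Null standard error: √(0.88·0.12/349) = √0.000302579 = 0.017395.
z = (−)0.004641/0.017395 = -0.267.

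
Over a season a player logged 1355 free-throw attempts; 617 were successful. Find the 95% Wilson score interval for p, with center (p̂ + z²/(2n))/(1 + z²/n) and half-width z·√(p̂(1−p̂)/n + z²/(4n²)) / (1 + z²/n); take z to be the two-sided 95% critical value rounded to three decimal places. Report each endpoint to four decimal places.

(0.4290, 0.4820)

Here p̂ = 617/1355 = 0.45535 and z = 1.960 (z² = 3.841600).
1 + z²/n = 1.002835.
Adjusted center: (0.45535 + z²/(2n))/1.002835 = 0.45548.
Radicand: p̂(1−p̂)/n + z²/(4n²) = 0.000183031 + 0.000000523 = 0.000183554.
Half-width = 1.960·√0.000183554/1.002835 = 0.02648.
CI: 0.45548 ± 0.02648 = (0.4290, 0.4820).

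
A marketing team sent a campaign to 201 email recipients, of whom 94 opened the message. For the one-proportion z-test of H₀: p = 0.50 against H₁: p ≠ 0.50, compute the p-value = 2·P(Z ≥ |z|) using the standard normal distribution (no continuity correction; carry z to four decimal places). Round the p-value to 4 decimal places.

Sample proportion p̂ = 94/201 = 0.46766.
Null standard error: √(0.50·0.50/201) = √0.001243781 = 0.035267.
z = (p̂ − p₀)/SE = (94/201 − 0.50)/0.035267 ≈ -0.9169.
p-value = 2·P(Z ≥ |z|) with z = -0.9169 → 0.3592.

p-value = 0.3592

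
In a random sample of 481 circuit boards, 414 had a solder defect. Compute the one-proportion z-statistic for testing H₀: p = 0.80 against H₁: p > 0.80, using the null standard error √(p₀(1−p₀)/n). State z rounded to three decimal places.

Sample proportion p̂ = 414/481 = 0.86071.
SE₀ = √(0.80·0.20/481) = 0.018238.
z = (0.86071 − 0.80)/0.018238 = 0.06071/0.018238 = 3.329.

z = 3.329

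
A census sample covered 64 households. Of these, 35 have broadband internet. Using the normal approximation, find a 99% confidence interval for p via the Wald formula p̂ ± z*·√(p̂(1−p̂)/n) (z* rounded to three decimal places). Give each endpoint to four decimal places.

p̂ = 35/64 = 0.54688.
Standard error of p̂: √(0.247803/64) = √0.003871918 = 0.062225.
z* = 2.576 at the 99% level.
Margin of error: 2.576 × 0.062225 = 0.16029.
Interval: 0.54688 ± 0.16029 → (0.3866, 0.7072).

(0.3866, 0.7072)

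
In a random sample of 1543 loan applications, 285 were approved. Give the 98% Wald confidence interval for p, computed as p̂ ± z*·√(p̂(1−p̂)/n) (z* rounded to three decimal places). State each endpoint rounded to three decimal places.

The sample proportion is 285/1543 = 0.18471.
Standard error of p̂: √(0.150589/1543) = √0.000097595 = 0.009879.
z* = 2.326 at the 98% level.
Margin of error: 2.326 × 0.009879 = 0.02298.
So the interval runs from 0.162 to 0.208.

(0.162, 0.208)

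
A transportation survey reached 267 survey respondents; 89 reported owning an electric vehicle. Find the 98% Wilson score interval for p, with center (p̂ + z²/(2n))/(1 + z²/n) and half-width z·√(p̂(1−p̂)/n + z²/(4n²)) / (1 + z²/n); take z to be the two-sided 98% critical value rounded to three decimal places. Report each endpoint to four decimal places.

(0.2701, 0.4032)

Here p̂ = 89/267 = 0.33333 and z = 2.326 (z² = 5.410276).
Denominator 1 + z²/n = 1 + 5.410276/267 = 1.020263.
Center = (0.33333 + 0.010132)/1.020263 = 0.33664.
Radicand: p̂(1−p̂)/n + z²/(4n²) = 0.000832293 + 0.000018973 = 0.000851266.
Half-width = z·√(radicand)/denom = 2.326·0.029176/1.020263 = 0.06652.
CI: 0.33664 ± 0.06652 = (0.2701, 0.4032).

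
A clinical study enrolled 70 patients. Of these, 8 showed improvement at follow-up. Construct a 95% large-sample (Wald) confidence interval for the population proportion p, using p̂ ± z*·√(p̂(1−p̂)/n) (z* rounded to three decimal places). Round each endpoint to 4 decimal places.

The sample proportion is 8/70 = 0.11429.
SE = √(p̂(1−p̂)/n) = √(0.101224/70) = 0.038027.
z* = 1.960 at the 95% level.
Margin of error: 1.960 × 0.038027 = 0.07453.
CI: 0.11429 ± 0.07453 = (0.0398, 0.1888).

(0.0398, 0.1888)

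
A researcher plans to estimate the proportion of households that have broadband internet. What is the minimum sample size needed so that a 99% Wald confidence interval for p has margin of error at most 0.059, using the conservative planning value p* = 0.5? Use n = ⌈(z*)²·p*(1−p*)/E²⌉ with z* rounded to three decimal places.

n = 477

The 99% critical value is z* = 2.576.
p*(1−p*) = 0.50·0.50 = 0.2500.
(z*)²·p*(1−p*)/E² = 6.635776·0.2500/0.003481 = 476.571.
Rounding up, n = 477.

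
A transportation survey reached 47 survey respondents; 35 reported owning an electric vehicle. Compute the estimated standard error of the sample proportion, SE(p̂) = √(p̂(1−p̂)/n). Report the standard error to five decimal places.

The sample proportion is 35/47 = 0.74468.
p̂(1−p̂) = 0.190132.
Dividing by n and taking the root: √0.004045362 = 0.06360.

SE = 0.06360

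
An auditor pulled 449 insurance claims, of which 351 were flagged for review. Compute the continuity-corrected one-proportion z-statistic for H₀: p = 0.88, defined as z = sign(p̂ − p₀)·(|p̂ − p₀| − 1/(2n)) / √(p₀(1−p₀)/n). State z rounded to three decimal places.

With x = 351 successes in n = 449, p̂ = 0.78174. p̂ − p₀ = -0.098263.
Continuity correction 1/(2n) = 1/898 = 0.001114.
Corrected numerator: |-0.098263| − 0.001114 = 0.097149.
SE₀ = √(0.88·0.12/449) = 0.015336.
z = −0.097149/0.015336 = -6.335.

z = -6.335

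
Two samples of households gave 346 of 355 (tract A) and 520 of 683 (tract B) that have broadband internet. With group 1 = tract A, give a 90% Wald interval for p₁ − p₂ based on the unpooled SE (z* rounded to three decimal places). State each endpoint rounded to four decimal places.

(0.1832, 0.2434)

p̂₁ = 0.97465, p̂₂ = 0.76135, so the observed difference is 0.21330.
SE = √(0.000069604 + 0.000266029) = √0.000335633 = 0.018320.
For 90% confidence, z* = 1.645. Margin = 1.645·0.018320 = 0.03014.
CI: 0.21330 ± 0.03014 = (0.1832, 0.2434).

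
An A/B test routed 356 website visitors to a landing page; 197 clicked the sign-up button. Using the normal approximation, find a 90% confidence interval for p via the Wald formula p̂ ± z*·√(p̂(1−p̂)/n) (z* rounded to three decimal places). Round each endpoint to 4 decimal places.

With x = 197 successes in n = 356, p̂ = 0.55337.
SE(p̂) = √(0.55337·0.44663/356) = 0.026349.
For 90% confidence, z* = 1.645.
Margin of error: 1.645 × 0.026349 = 0.04334.
So the interval runs from 0.5100 to 0.5967.

(0.5100, 0.5967)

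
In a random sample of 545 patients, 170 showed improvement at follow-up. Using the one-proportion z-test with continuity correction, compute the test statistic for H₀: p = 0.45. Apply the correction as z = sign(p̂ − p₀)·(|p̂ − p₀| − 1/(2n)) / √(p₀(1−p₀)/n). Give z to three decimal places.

z = -6.436

Sample proportion p̂ = 170/545 = 0.31193. p̂ − p₀ = -0.138073.
Continuity correction 1/(2n) = 1/1090 = 0.000917.
Corrected numerator: |-0.138073| − 0.000917 = 0.137156.
Under H₀, SE = √(p₀(1−p₀)/n) = √(0.45·0.55/545) = √0.000454128 = 0.021310.
z = −0.137156/0.021310 = -6.436.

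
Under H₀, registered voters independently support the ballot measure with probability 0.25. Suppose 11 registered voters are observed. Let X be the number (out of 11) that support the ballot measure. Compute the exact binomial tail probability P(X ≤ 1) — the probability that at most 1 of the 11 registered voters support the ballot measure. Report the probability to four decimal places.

P = 0.1971

X ~ Binomial(n=11, p=0.25).
P(X ≤ 1) = C(11,0)·0.25^0·0.75^11 + C(11,1)·0.25^1·0.75^10.
= 0.042235 + 0.154862 = 0.1971.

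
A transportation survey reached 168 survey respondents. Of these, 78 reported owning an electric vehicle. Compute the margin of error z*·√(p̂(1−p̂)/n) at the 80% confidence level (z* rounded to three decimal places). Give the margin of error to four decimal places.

p̂ = 78/168 = 0.46429.
SE = √(p̂(1−p̂)/n) = √(0.248724/168) = 0.038477.
The 80% critical value is z* = 1.282.
ME = 1.282·0.038477 = 0.0493.

ME = 0.0493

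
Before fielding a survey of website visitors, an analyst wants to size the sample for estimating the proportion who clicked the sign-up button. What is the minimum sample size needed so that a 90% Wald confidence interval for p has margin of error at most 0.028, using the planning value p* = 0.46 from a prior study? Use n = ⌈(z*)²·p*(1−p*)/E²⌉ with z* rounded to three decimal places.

n = 858

The 90% critical value is z* = 1.645.
p*(1−p*) = 0.46·0.54 = 0.2484.
(z*)²·p*(1−p*)/E² = 2.706025·0.2484/0.000784 = 857.368.
Rounding up, n = 858.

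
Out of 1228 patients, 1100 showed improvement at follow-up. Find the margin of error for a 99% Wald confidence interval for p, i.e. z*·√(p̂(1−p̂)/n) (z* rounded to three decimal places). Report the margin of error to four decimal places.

Sample proportion p̂ = 1100/1228 = 0.89577.
SE(p̂) = √(0.89577·0.10423/1228) = 0.008720.
z* = 2.576 at the 99% level.
Margin of error = z*·SE = 2.576 × 0.008720 = 0.0225.

ME = 0.0225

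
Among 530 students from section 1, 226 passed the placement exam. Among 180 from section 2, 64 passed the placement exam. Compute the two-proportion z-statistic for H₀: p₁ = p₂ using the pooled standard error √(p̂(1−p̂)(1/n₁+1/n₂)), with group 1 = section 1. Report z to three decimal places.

p̂₁ = 226/530 = 0.42642, p̂₂ = 64/180 = 0.35556.
Pooled p̂ = (226+64)/(530+180) = 290/710 = 0.40845.
Pooled SE = √[0.2416187·0.00744235] ≈ 0.042405.
z = 0.07086/0.042405 = 1.671.

z = 1.671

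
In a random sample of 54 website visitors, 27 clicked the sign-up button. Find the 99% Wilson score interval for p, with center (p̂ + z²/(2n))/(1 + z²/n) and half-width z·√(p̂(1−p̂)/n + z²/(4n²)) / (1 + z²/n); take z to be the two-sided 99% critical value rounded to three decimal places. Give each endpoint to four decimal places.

(0.3346, 0.6654)

p̂ = 27/54 = 0.50000; z = 2.576, so z² = 6.635776.
Denominator 1 + z²/n = 1 + 6.635776/54 = 1.122885.
Adjusted center: (0.50000 + z²/(2n))/1.122885 = 0.50000.
Radicand: p̂(1−p̂)/n + z²/(4n²) = 0.004629630 + 0.000568911 = 0.005198541.
Half-width = z·√(radicand)/denom = 2.576·0.072101/1.122885 = 0.16541.
Interval: 0.50000 ± 0.16541 → (0.3346, 0.6654).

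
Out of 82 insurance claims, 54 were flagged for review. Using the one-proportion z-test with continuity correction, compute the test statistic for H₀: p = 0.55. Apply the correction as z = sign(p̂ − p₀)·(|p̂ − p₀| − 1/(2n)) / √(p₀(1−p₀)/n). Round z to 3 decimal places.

With x = 54 successes in n = 82, p̂ = 0.65854. p̂ − p₀ = 0.108537.
1/(2n) = 0.006098.
Corrected numerator: |0.108537| − 0.006098 = 0.102439.
Null standard error: √(0.55·0.45/82) = √0.003018293 = 0.054939.
z = +0.102439/0.054939 = 1.865.

z = 1.865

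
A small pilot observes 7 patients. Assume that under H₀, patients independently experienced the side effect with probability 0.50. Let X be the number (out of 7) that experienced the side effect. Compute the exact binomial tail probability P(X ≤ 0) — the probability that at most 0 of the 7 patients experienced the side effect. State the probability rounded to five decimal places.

X is binomial with n = 7 and p = 0.50.
P(X ≤ 0) = C(7,0)·0.50^0·0.50^7.
= 0.007812 = 0.00781.

P = 0.00781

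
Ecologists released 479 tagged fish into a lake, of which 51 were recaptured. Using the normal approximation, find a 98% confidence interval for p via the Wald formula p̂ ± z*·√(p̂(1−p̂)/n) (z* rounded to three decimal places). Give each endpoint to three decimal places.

The sample proportion is 51/479 = 0.10647.
SE = √(p̂(1−p̂)/n) = √(0.095136/479) = 0.014093.
z* = 2.326 at the 98% level.
Margin = 2.326·0.014093 = 0.03278.
CI: 0.10647 ± 0.03278 = (0.074, 0.139).

(0.074, 0.139)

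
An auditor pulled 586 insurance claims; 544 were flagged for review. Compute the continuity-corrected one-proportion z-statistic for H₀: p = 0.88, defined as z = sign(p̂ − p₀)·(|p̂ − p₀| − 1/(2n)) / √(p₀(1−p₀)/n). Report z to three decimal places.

Sample proportion p̂ = 544/586 = 0.92833. p̂ − p₀ = 0.048328.
Continuity correction 1/(2n) = 1/1172 = 0.000853.
Corrected numerator: |0.048328| − 0.000853 = 0.047475.
SE₀ = √(0.88·0.12/586) = 0.013424.
z = +0.047475/0.013424 = 3.537.

z = 3.537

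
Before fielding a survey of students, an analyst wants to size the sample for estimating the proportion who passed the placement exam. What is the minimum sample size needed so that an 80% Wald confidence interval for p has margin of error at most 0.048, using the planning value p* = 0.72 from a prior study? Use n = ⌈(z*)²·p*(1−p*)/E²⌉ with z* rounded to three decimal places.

For 80% confidence, z* = 1.282.
p*(1−p*) = 0.2016.
Required n before rounding: 1.643524 × 0.2016 / 0.048² = 143.808.
Rounding up, n = 144.

n = 144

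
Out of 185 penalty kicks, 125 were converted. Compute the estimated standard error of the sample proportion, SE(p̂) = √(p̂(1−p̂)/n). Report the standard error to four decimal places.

SE = 0.0344

The sample proportion is 125/185 = 0.67568.
p̂(1−p̂) = 0.67568·0.32432 = 0.219137.
Dividing by n and taking the root: √0.001184524 = 0.0344.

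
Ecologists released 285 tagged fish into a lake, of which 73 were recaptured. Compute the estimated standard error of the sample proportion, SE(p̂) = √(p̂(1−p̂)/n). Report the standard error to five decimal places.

SE = 0.02586

With x = 73 successes in n = 285, p̂ = 0.25614.
p̂(1−p̂) = 0.25614·0.74386 = 0.190532.
SE = √(0.190532/285) = √0.000668533 = 0.02586.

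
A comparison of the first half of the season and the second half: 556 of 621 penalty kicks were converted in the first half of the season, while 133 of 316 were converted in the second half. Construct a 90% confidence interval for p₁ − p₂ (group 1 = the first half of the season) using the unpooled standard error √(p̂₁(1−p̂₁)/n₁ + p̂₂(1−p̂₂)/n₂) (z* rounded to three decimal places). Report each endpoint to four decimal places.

(0.4245, 0.5244)

p̂₁ = 556/621 = 0.89533, p̂₂ = 133/316 = 0.42089; p̂₁ − p̂₂ = 0.47444.
Unpooled SE = √(p̂₁(1−p̂₁)/n₁ + p̂₂(1−p̂₂)/n₂) = √(0.000150908 + 0.000771332) = 0.030368.
The 90% critical value is z* = 1.645. Margin = 1.645·0.030368 = 0.04996.
CI: 0.47444 ± 0.04996 = (0.4245, 0.5244).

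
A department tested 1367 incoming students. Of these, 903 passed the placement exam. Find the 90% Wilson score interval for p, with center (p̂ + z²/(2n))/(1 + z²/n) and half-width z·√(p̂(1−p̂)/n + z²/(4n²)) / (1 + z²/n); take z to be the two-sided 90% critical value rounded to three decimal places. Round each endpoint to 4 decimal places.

(0.6392, 0.6813)

Here p̂ = 903/1367 = 0.66057 and z = 1.645 (z² = 2.706025).
Denominator 1 + z²/n = 1 + 2.706025/1367 = 1.001980.
Adjusted center: (0.66057 + z²/(2n))/1.001980 = 0.66025.
Radicand: p̂(1−p̂)/n + z²/(4n²) = 0.000164021 + 0.000000362 = 0.000164383.
Half-width = 1.645·√0.000164383/1.001980 = 0.02105.
CI: 0.66025 ± 0.02105 = (0.6392, 0.6813).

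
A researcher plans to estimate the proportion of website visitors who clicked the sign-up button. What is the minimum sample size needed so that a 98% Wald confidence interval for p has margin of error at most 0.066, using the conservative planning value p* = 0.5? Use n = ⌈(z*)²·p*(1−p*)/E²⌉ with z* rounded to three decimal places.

n = 311

The 98% critical value is z* = 2.326.
p*(1−p*) = 0.2500.
(z*)²·p*(1−p*)/E² = 5.410276·0.2500/0.004356 = 310.507.
Rounding up, n = 311.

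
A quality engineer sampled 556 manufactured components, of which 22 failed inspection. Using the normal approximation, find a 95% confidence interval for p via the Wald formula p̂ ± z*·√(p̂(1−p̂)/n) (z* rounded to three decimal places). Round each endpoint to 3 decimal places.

(0.023, 0.056)

Sample proportion p̂ = 22/556 = 0.03957.
SE = √(p̂(1−p̂)/n) = √(0.038003/556) = 0.008267.
z* = 1.960 at the 95% level.
Margin = 1.960·0.008267 = 0.01620.
CI: 0.03957 ± 0.01620 = (0.023, 0.056).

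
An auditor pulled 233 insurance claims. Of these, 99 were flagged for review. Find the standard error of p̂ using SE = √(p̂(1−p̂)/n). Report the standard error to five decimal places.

SE = 0.03238

p̂ = 99/233 = 0.42489.
p̂(1−p̂) = 0.42489·0.57511 = 0.244358.
SE = √(0.244358/233) = 0.03238.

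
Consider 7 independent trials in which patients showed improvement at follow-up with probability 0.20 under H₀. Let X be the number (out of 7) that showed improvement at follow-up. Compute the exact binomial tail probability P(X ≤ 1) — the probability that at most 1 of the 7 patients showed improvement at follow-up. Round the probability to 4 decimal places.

P = 0.5767

X ~ Binomial(n=7, p=0.20).
P(X ≤ 1) = C(7,0)·0.20^0·0.80^7 + C(7,1)·0.20^1·0.80^6.
= 0.209715 + 0.367002 = 0.5767.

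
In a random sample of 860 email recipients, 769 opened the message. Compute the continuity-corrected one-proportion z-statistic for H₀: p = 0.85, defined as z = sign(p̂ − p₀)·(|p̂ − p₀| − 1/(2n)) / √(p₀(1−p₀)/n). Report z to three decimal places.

The sample proportion is 769/860 = 0.89419. p̂ − p₀ = 0.044186.
1/(2n) = 0.000581.
Corrected numerator: |0.044186| − 0.000581 = 0.043605.
Null standard error: √(0.85·0.15/860) = √0.000148256 = 0.012176.
z = (+)0.043605/0.012176 = 3.581.

z = 3.581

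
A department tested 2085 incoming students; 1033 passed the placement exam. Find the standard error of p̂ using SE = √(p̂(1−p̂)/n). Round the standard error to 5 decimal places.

SE = 0.01095

p̂ = 1033/2085 = 0.49544.
p̂(1−p̂) = 0.249979.
SE = √(0.249979/2085) = √0.000119894 = 0.01095.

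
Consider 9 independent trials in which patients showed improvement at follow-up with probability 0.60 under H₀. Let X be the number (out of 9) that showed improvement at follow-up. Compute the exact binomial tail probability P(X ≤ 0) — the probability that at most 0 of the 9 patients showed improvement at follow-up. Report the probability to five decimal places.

P = 0.00026

X is binomial with n = 9 and p = 0.60.
P(X ≤ 0) = C(9,0)·0.60^0·0.40^9.
= 0.000262 = 0.00026.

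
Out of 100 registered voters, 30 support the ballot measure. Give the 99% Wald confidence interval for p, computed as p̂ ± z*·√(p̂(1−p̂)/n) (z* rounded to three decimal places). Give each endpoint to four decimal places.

(0.1820, 0.4180)

p̂ = 30/100 = 0.30000.
SE = √(p̂(1−p̂)/n) = √(0.210000/100) = 0.045826.
z* = 2.576 at the 99% level.
Margin = 2.576·0.045826 = 0.11805.
CI: 0.30000 ± 0.11805 = (0.1820, 0.4180).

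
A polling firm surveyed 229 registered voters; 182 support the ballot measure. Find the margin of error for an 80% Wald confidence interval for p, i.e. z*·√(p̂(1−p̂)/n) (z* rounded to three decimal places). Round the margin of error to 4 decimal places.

The sample proportion is 182/229 = 0.79476.
SE = √(p̂(1−p̂)/n) = √(0.163117/229) = 0.026689.
For 80% confidence, z* = 1.282.
ME = 1.282·0.026689 = 0.0342.

ME = 0.0342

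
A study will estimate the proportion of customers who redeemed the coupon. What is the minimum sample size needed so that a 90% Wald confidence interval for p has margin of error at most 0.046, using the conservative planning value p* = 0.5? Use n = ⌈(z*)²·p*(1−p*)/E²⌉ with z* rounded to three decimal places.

For 90% confidence, z* = 1.645.
p*(1−p*) = 0.50·0.50 = 0.2500.
Required n before rounding: 2.706025 × 0.2500 / 0.046² = 319.710.
Rounding up, n = 320.

n = 320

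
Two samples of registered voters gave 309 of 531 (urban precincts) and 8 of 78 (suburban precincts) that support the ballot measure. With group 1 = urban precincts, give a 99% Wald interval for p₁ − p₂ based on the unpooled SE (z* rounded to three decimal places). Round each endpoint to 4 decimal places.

(0.3751, 0.5836)

p̂₁ = 0.58192, p̂₂ = 0.10256, so the observed difference is 0.47936.
SE = √(0.000458171 + 0.001180060) = √0.001638231 = 0.040475.
The 99% critical value is z* = 2.576. Margin of error = 0.10426.
CI: 0.47936 ± 0.10426 = (0.3751, 0.5836).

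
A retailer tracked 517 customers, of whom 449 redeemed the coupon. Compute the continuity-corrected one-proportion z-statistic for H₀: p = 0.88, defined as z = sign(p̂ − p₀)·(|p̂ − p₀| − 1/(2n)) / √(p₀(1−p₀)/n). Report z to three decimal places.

The sample proportion is 449/517 = 0.86847. p̂ − p₀ = -0.011528.
Continuity correction 1/(2n) = 1/1034 = 0.000967.
Corrected numerator: |-0.011528| − 0.000967 = 0.010561.
Under H₀, SE = √(p₀(1−p₀)/n) = √(0.88·0.12/517) = √0.000204255 = 0.014292.
z = −0.010561/0.014292 = -0.739.

z = -0.739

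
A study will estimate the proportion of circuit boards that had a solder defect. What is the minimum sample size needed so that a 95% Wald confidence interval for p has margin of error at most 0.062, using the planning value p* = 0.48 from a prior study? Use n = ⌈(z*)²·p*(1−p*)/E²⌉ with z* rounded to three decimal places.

The 95% critical value is z* = 1.960.
p*(1−p*) = 0.2496.
Required n before rounding: 3.841600 × 0.2496 / 0.062² = 249.444.
⌈249.444⌉ = 250.

n = 250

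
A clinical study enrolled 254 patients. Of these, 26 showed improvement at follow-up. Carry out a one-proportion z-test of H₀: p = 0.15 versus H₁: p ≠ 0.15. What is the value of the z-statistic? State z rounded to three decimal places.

Sample proportion p̂ = 26/254 = 0.10236.
Under H₀, SE = √(p₀(1−p₀)/n) = √(0.15·0.85/254) = √0.000501969 = 0.022405.
z = (0.10236 − 0.15)/0.022405 = -0.04764/0.022405 = -2.126.

z = -2.126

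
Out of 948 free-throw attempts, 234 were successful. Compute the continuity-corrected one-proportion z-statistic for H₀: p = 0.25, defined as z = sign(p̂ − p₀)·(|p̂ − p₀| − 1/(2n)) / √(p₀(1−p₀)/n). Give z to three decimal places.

Sample proportion p̂ = 234/948 = 0.24684. p̂ − p₀ = -0.003165.
1/(2n) = 0.000527.
Corrected numerator: |-0.003165| − 0.000527 = 0.002638.
Null standard error: √(0.25·0.75/948) = √0.000197785 = 0.014064.
z = (−)0.002638/0.014064 = -0.188.

z = -0.188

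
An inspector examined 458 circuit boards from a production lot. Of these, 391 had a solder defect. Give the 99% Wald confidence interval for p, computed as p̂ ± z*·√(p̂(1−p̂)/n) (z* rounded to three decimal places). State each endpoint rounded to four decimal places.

Sample proportion p̂ = 391/458 = 0.85371.
SE(p̂) = √(0.85371·0.14629/458) = 0.016513.
The 99% critical value is z* = 2.576.
Margin = 2.576·0.016513 = 0.04254.
So the interval runs from 0.8112 to 0.8962.

(0.8112, 0.8962)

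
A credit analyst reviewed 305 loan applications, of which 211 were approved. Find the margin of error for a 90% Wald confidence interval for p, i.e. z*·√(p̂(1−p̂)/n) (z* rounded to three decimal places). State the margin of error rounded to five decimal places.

ME = 0.04349

Sample proportion p̂ = 211/305 = 0.69180.
SE = √(p̂(1−p̂)/n) = √(0.213212/305) = 0.026440.
For 90% confidence, z* = 1.645.
So ME = 0.04349.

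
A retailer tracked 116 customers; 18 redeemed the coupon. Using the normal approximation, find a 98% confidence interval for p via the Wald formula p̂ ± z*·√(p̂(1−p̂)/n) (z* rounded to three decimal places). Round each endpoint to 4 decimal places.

p̂ = 18/116 = 0.15517.
SE(p̂) = √(0.15517·0.84483/116) = 0.033617.
The 98% critical value is z* = 2.326.
Margin of error: 2.326 × 0.033617 = 0.07819.
CI: 0.15517 ± 0.07819 = (0.0770, 0.2334).

(0.0770, 0.2334)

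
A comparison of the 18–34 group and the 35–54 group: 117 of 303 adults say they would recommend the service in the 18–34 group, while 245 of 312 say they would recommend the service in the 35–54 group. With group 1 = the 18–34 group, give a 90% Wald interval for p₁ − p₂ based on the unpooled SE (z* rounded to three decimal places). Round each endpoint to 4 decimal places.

p̂₁ = 117/303 = 0.38614, p̂₂ = 245/312 = 0.78526; p̂₁ − p̂₂ = -0.39912.
Unpooled SE = √(p̂₁(1−p̂₁)/n₁ + p̂₂(1−p̂₂)/n₂) = √(0.000782296 + 0.000540477) = 0.036370.
For 90% confidence, z* = 1.645. Margin = 1.645·0.036370 = 0.05983.
Interval: -0.39912 ± 0.05983 → (-0.4589, -0.3393).

(-0.4589, -0.3393)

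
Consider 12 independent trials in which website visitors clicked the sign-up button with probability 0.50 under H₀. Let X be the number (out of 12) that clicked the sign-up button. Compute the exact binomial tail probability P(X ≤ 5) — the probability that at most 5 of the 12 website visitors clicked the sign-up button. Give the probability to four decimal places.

X ~ Binomial(n=12, p=0.50).
P(X ≤ 5) = Σ_{j=0}^{5} C(12,j)·0.50^j·0.50^{12−j}.
= 0.000244 + 0.002930 + 0.016113 + 0.053711 + 0.120850 + 0.193359 = 0.3872.

P = 0.3872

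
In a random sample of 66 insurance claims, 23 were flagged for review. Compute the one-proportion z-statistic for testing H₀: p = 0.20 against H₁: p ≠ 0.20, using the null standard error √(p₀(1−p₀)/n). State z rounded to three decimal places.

With x = 23 successes in n = 66, p̂ = 0.34848.
Null standard error: √(0.20·0.80/66) = √0.002424242 = 0.049237.
Test statistic: z = 0.14848/0.049237 = 3.016.

z = 3.016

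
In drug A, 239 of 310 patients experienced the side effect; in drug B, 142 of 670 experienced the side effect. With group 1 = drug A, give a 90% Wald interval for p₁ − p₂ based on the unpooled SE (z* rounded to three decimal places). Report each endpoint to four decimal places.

(0.5120, 0.6061)

p̂₁ = 0.77097, p̂₂ = 0.21194, so the observed difference is 0.55903.
Unpooled SE = √(p̂₁(1−p̂₁)/n₁ + p̂₂(1−p̂₂)/n₂) = √(0.000569602 + 0.000249286) = 0.028616.
z* = 1.645 at the 90% level. Margin = 1.645·0.028616 = 0.04707.
So the interval runs from 0.5120 to 0.6061.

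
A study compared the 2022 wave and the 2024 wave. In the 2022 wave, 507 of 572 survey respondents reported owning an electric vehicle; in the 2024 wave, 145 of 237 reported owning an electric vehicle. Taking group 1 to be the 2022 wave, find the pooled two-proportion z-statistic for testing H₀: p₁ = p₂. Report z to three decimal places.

p̂₁ = 507/572 = 0.88636, p̂₂ = 145/237 = 0.61181.
Pooling: p̂ = 652/809 = 0.80593.
SE = √[p̂(1−p̂)(1/n₁+1/n₂)] = √[0.80593·0.19407·(1/572+1/237)] ≈ 0.030551.
z = 0.27455/0.030551 = 8.987.

z = 8.987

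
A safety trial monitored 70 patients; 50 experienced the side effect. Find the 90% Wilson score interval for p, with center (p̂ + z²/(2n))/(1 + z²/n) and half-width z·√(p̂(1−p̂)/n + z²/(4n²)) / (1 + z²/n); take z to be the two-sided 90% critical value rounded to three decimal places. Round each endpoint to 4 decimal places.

p̂ = 50/70 = 0.71429; z = 1.645, so z² = 2.706025.
1 + z²/n = 1.038658.
Adjusted center: (0.71429 + z²/(2n))/1.038658 = 0.70631.
Radicand: p̂(1−p̂)/n + z²/(4n²) = 0.002915452 + 0.000138063 = 0.003053515.
Half-width = z·√(radicand)/denom = 1.645·0.055259/1.038658 = 0.08752.
Interval: 0.70631 ± 0.08752 → (0.6188, 0.7938).

(0.6188, 0.7938)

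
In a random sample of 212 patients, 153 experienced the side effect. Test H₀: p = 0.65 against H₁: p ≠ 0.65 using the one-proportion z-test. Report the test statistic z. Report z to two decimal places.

The sample proportion is 153/212 = 0.72170.
SE₀ = √(0.65·0.35/212) = 0.032758.
z = (p̂ − p₀)/SE = (0.72170 − 0.65)/0.032758 = 2.19.

z = 2.19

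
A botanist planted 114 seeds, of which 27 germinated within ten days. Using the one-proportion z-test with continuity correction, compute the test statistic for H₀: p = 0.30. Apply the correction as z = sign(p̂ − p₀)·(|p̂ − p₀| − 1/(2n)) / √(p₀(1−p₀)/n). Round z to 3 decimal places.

z = -1.369

p̂ = 27/114 = 0.23684. p̂ − p₀ = -0.063158.
Continuity correction 1/(2n) = 1/228 = 0.004386.
Corrected numerator: |-0.063158| − 0.004386 = 0.058772.
SE₀ = √(0.30·0.70/114) = 0.042920.
z = −0.058772/0.042920 = -1.369.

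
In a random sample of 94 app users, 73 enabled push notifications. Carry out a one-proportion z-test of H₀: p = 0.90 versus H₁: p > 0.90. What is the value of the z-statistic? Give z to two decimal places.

z = -3.99

p̂ = 73/94 = 0.77660.
Under H₀, SE = √(p₀(1−p₀)/n) = √(0.90·0.10/94) = √0.000957447 = 0.030943.
z = (p̂ − p₀)/SE = (0.77660 − 0.90)/0.030943 = -3.99.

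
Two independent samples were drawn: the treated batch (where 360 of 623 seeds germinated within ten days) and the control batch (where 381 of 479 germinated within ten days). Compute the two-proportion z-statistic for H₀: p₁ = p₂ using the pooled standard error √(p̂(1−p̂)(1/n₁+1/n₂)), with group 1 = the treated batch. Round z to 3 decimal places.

Sample proportions: p̂₁ = 360/623 = 0.57785 and p̂₂ = 381/479 = 0.79541.
Pooled p̂ = (360+381)/(623+479) = 741/1102 = 0.67241.
Pooled SE = √[0.2202735·0.00369282] ≈ 0.028521.
z = -0.21756/0.028521 = -7.628.

z = -7.628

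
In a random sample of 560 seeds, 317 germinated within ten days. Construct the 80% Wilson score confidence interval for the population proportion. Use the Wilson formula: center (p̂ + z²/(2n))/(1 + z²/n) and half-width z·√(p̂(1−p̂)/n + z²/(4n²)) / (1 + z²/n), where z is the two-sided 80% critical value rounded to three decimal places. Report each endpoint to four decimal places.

p̂ = 317/560 = 0.56607; z = 1.282, so z² = 1.643524.
Denominator 1 + z²/n = 1 + 1.643524/560 = 1.002935.
Adjusted center: (0.56607 + z²/(2n))/1.002935 = 0.56588.
Radicand: p̂(1−p̂)/n + z²/(4n²) = 0.000438633 + 0.000001310 = 0.000439943.
Half-width = 1.282·√0.000439943/1.002935 = 0.02681.
Interval: 0.56588 ± 0.02681 → (0.5391, 0.5927).

(0.5391, 0.5927)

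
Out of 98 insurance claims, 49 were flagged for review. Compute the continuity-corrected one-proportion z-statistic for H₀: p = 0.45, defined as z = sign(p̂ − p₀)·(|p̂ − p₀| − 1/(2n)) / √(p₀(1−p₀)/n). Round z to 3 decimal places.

The sample proportion is 49/98 = 0.50000. p̂ − p₀ = 0.050000.
1/(2n) = 0.005102.
Corrected numerator: |0.050000| − 0.005102 = 0.044898.
SE₀ = √(0.45·0.55/98) = 0.050254.
z = (+)0.044898/0.050254 = 0.893.

z = 0.893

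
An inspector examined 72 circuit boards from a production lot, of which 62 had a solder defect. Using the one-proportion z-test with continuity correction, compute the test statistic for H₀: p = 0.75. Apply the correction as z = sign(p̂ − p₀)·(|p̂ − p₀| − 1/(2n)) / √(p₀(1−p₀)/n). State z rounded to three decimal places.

z = 2.041

Sample proportion p̂ = 62/72 = 0.86111. p̂ − p₀ = 0.111111.
Continuity correction 1/(2n) = 1/144 = 0.006944.
Corrected numerator: |0.111111| − 0.006944 = 0.104167.
Under H₀, SE = √(p₀(1−p₀)/n) = √(0.75·0.25/72) = √0.002604167 = 0.051031.
z = +0.104167/0.051031 = 2.041.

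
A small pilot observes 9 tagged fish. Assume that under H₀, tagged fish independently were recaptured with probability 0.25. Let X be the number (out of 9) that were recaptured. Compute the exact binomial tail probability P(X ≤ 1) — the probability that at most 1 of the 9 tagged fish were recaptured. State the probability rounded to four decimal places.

X ~ Binomial(n=9, p=0.25).
P(X ≤ 1) = C(9,0)·0.25^0·0.75^9 + C(9,1)·0.25^1·0.75^8.
= 0.075085 + 0.225254 = 0.3003.

P = 0.3003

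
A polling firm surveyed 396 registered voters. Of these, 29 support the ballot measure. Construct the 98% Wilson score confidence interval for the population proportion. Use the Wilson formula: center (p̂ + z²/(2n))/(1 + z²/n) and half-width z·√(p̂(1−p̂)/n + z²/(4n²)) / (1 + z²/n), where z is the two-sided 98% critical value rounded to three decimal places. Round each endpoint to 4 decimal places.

(0.0482, 0.1098)

Here p̂ = 29/396 = 0.07323 and z = 2.326 (z² = 5.410276).
Denominator 1 + z²/n = 1 + 5.410276/396 = 1.013662.
Adjusted center: (0.07323 + z²/(2n))/1.013662 = 0.07898.
Radicand: p̂(1−p̂)/n + z²/(4n²) = 0.000171387 + 0.000008625 = 0.000180012.
Half-width = z·√(radicand)/denom = 2.326·0.013417/1.013662 = 0.03079.
Interval: 0.07898 ± 0.03079 → (0.0482, 0.1098).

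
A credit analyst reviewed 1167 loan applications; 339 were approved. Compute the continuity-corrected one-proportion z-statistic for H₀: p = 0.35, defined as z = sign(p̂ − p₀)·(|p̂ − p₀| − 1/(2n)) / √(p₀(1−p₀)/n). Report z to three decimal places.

z = -4.232

The sample proportion is 339/1167 = 0.29049. p̂ − p₀ = -0.059512.
1/(2n) = 0.000428.
Corrected numerator: |-0.059512| − 0.000428 = 0.059084.
Null standard error: √(0.35·0.65/1167) = √0.000194944 = 0.013962.
z = −0.059084/0.013962 = -4.232.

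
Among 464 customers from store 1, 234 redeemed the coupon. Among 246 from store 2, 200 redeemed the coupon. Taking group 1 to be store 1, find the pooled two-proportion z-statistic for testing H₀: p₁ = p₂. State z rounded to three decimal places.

z = -8.030

p̂₁ = 234/464 = 0.50431, p̂₂ = 200/246 = 0.81301.
Pooling: p̂ = 434/710 = 0.61127.
SE = √[p̂(1−p̂)(1/n₁+1/n₂)] = √[0.61127·0.38873·(1/464+1/246)] ≈ 0.038445.
z = (p̂₁ − p̂₂)/SE = (0.50431 − 0.81301)/0.038445 = -0.30870/0.038445 = -8.030.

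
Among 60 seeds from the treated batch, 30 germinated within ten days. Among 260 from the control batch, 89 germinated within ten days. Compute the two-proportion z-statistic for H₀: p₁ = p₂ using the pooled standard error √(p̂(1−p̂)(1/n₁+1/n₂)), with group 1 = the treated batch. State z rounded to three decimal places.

p̂₁ = 30/60 = 0.50000, p̂₂ = 89/260 = 0.34231.
Pooled p̂ = (30+89)/(60+260) = 119/320 = 0.37188.
Pooled SE = √[0.2335840·0.02051282] ≈ 0.069220.
z = 0.15769/0.069220 = 2.278.

z = 2.278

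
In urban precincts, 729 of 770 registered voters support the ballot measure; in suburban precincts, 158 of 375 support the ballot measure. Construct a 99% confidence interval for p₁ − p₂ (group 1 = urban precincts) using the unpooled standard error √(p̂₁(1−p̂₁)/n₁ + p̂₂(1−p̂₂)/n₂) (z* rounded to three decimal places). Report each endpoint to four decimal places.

p̂₁ = 729/770 = 0.94675, p̂₂ = 158/375 = 0.42133; p̂₁ − p̂₂ = 0.52542.
Unpooled SE = √(p̂₁(1−p̂₁)/n₁ + p̂₂(1−p̂₂)/n₂) = √(0.000065470 + 0.000650164) = 0.026751.
For 99% confidence, z* = 2.576. Margin of error = 0.06891.
So the interval runs from 0.4565 to 0.5943.

(0.4565, 0.5943)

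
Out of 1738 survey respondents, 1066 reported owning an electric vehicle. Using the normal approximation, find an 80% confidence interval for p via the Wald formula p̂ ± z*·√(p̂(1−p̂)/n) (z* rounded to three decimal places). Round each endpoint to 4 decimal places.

Sample proportion p̂ = 1066/1738 = 0.61335.
Standard error of p̂: √(0.237152/1738) = √0.000136451 = 0.011681.
The 80% critical value is z* = 1.282.
Margin of error: 1.282 × 0.011681 = 0.01498.
CI: 0.61335 ± 0.01498 = (0.5984, 0.6283).

(0.5984, 0.6283)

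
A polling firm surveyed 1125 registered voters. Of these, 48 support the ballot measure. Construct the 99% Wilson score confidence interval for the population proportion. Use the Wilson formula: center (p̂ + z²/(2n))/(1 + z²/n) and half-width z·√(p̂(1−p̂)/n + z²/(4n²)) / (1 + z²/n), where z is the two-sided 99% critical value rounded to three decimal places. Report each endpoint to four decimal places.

(0.0296, 0.0611)

p̂ = 48/1125 = 0.04267; z = 2.576, so z² = 6.635776.
1 + z²/n = 1.005898.
Center = (0.04267 + 0.002949)/1.005898 = 0.04535.
Radicand: p̂(1−p̂)/n + z²/(4n²) = 0.000036308 + 0.000001311 = 0.000037619.
Half-width = 2.576·√0.000037619/1.005898 = 0.01571.
CI: 0.04535 ± 0.01571 = (0.0296, 0.0611).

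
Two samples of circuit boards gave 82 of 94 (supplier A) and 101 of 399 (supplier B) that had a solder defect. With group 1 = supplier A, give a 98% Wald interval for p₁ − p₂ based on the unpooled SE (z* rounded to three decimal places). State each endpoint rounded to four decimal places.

(0.5245, 0.7139)

p̂₁ = 0.87234, p̂₂ = 0.25313, so the observed difference is 0.61921.
Unpooled SE = √(p̂₁(1−p̂₁)/n₁ + p̂₂(1−p̂₂)/n₂) = √(0.001184709 + 0.000473826) = 0.040725.
The 98% critical value is z* = 2.326. Margin = 2.326·0.040725 = 0.09473.
Interval: 0.61921 ± 0.09473 → (0.5245, 0.7139).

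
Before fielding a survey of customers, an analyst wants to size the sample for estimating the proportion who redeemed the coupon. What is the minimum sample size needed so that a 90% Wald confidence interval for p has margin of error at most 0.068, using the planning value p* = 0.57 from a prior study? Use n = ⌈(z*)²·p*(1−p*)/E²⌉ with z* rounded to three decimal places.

n = 144

For 90% confidence, z* = 1.645.
p*(1−p*) = 0.2451.
Required n before rounding: 2.706025 × 0.2451 / 0.068² = 143.436.
⌈143.436⌉ = 144.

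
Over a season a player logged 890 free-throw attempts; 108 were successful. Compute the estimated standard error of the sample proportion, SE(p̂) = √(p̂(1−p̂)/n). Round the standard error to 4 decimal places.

SE = 0.0109

Sample proportion p̂ = 108/890 = 0.12135.
p̂(1−p̂) = 0.12135·0.87865 = 0.106624.
Dividing by n and taking the root: √0.000119802 = 0.0109.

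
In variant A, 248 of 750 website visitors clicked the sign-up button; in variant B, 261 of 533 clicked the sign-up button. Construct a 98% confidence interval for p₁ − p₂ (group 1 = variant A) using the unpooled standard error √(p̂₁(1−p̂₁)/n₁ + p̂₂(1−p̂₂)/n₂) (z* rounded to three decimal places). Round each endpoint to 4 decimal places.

p̂₁ = 248/750 = 0.33067, p̂₂ = 261/533 = 0.48968; p̂₁ − p̂₂ = -0.15901.
Unpooled SE = √(p̂₁(1−p̂₁)/n₁ + p̂₂(1−p̂₂)/n₂) = √(0.000295102 + 0.000468843) = 0.027640.
z* = 2.326 at the 98% level. Margin of error = 0.06429.
Interval: -0.15901 ± 0.06429 → (-0.2233, -0.0947).

(-0.2233, -0.0947)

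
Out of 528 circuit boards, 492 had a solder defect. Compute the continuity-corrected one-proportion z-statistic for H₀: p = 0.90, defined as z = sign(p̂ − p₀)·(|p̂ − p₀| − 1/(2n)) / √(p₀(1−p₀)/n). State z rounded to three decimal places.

z = 2.365

p̂ = 492/528 = 0.93182. p̂ − p₀ = 0.031818.
Continuity correction 1/(2n) = 1/1056 = 0.000947.
Corrected numerator: |0.031818| − 0.000947 = 0.030871.
Null standard error: √(0.90·0.10/528) = √0.000170455 = 0.013056.
z = +0.030871/0.013056 = 2.365.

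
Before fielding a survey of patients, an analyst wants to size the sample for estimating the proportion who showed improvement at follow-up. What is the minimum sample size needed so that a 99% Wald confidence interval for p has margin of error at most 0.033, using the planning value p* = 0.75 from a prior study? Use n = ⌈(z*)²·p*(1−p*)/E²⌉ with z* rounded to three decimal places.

n = 1143

z* = 2.576 at the 99% level.
p*(1−p*) = 0.1875.
Required n before rounding: 6.635776 × 0.1875 / 0.033² = 1142.523.
Rounding up, n = 1143.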